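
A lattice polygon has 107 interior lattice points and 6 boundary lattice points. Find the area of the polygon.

109

By Pick's theorem, A = I + B/2 − 1 = 107 + 6/2 − 1 = 109.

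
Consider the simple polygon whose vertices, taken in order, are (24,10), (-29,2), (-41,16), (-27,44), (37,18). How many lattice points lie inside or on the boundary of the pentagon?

1807

The shoelace formula gives twice the area as |(24·2 − (-29)·10) + ((-29)·16 − (-41)·2) + ((-41)·44 − (-27)·16) + ((-27)·18 − 37·44) + (37·10 − 24·18)| = 3592, so the area is 1796.
Along each edge there are gcd(|Δx|,|Δy|)+1 lattice points, so counting each shared vertex once the boundary has gcd(53,8) + gcd(12,14) + gcd(14,28) + gcd(64,26) + gcd(13,8) = 1+2+14+2+1 = 20.
Pick's theorem gives I = A − B/2 + 1 = 1796 − 20/2 + 1 = 1787, so the closed region contains I + B = 1787 + 20 = 1807 lattice points.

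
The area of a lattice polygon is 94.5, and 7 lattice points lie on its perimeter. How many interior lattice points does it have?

From Pick's theorem, I = A − B/2 + 1 = 94.5 − 7/2 + 1 = 92.

92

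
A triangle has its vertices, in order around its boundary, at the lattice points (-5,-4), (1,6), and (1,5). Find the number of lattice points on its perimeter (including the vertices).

6

Along each edge there are gcd(|Δx|,|Δy|)+1 lattice points, so counting each shared vertex once the boundary has gcd(6,10) + gcd(0,1) + gcd(6,9) = 2+1+3 = 6.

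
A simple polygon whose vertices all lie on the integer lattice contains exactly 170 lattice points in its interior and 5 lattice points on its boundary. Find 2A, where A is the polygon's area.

Pick's theorem states A = I + B/2 − 1, so A = 170 + 5/2 − 1 = 343/2.
Hence 2A = 343.

343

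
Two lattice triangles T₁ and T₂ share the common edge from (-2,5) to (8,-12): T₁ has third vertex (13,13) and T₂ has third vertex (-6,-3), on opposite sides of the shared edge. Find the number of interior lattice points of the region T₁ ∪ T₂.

The union is the simple quadrilateral with vertices (-2,5), (13,13), (8,-12), (-6,-3) in order.
The shoelace formula gives twice the area as |((-2)·13 − 13·5) + (13·(-12) − 8·13) + (8·(-3) − (-6)·(-12)) + ((-6)·5 − (-2)·(-3))| = 483, so the area is 483/2.
Along each edge there are gcd(|Δx|,|Δy|)+1 lattice points, so counting each shared vertex once the boundary has gcd(15,8) + gcd(5,25) + gcd(14,9) + gcd(4,8) = 1+5+1+4 = 11.
By Pick's theorem I = A − B/2 + 1 = 483/2 − 11/2 + 1 = 237.

237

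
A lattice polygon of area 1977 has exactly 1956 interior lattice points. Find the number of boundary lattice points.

Pick's theorem gives A = I + B/2 − 1, so B = 2(A − I + 1) = 2(1977 − 1956 + 1) = 44.

44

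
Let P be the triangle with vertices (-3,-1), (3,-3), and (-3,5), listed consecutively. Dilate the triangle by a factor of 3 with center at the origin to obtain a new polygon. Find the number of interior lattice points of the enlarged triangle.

148

By the shoelace formula, twice the signed area is |[(-3)·(-3) − 3·(-1)] + [3·5 − (-3)·(-3)] + [(-3)·(-1) − (-3)·5]| = 36, so the area is 18.
Summing gcd(|Δx|,|Δy|) over the edges gives the boundary count: gcd(6,2) + gcd(6,8) + gcd(0,6) = 2+2+6 = 10.
Scaling by 3 multiplies the area by 3² = 9 (so the new area is 162) and multiplies the boundary lattice-point count by 3, giving 30.
By Pick's theorem, the interior count of the dilated polygon is 162 − 30/2 + 1 = 148.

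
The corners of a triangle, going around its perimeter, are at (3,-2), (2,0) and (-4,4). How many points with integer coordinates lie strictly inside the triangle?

The shoelace formula gives twice the area as |(3·0 − 2·(-2)) + (2·4 − (-4)·0) + ((-4)·(-2) − 3·4)| = 8, so the area is 4.
The number of boundary lattice points is Σ gcd(|Δx|,|Δy|) = gcd(1,2) + gcd(6,4) + gcd(7,6) = 1+2+1 = 4.
By Pick's theorem A = I + B/2 − 1, so I = 4 − 4/2 + 1 = 3.

3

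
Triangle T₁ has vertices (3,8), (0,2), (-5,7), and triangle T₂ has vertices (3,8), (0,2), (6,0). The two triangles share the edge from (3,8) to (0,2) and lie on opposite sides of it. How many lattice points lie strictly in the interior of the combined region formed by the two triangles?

40

The union is the simple quadrilateral with vertices (3,8), (-5,7), (0,2), (6,0) in order.
The shoelace formula gives twice the area as |[3·7 − (-5)·8] + [(-5)·2 − 0·7] + [0·0 − 6·2] + [6·8 − 3·0]| = 87, so the area is 43.5.
The number of boundary lattice points is Σ gcd(|Δx|,|Δy|) = gcd(8,1) + gcd(5,5) + gcd(6,2) + gcd(3,8) = 1+5+2+1 = 9.
By Pick's theorem I = A − B/2 + 1 = 43.5 − 9/2 + 1 = 40.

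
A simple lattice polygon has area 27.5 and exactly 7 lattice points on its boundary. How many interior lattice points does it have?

From Pick's theorem, I = A − B/2 + 1 = 27.5 − 7/2 + 1 = 25.

25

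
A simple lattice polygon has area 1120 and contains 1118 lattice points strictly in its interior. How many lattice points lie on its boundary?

6

Pick's theorem gives A = I + B/2 − 1, so B = 2(A − I + 1) = 2(1120 − 1118 + 1) = 6.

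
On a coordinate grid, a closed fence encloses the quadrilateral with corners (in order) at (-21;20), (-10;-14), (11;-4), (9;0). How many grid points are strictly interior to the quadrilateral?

446

The shoelace formula gives twice the area as |[(-21)·(-14) − (-10)·20] + [(-10)·(-4) − 11·(-14)] + [11·0 − 9·(-4)] + [9·20 − (-21)·0]| = 904, so the area is 452.
Summing gcd(|Δx|,|Δy|) over the edges gives the boundary count: gcd(11,34) + gcd(21,10) + gcd(2,4) + gcd(30,20) = 1+1+2+10 = 14.
By Pick's theorem A = I + B/2 − 1, so I = 452 − 14/2 + 1 = 446.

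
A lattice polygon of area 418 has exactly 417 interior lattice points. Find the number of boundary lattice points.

4

Pick's theorem gives A = I + B/2 − 1, so B = 2(A − I + 1) = 2(418 − 417 + 1) = 4.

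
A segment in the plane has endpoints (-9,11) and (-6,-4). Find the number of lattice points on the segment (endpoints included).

4

The number of lattice points on a segment between lattice points is gcd(|Δx|,|Δy|) + 1 = gcd(3,15) + 1 = 3 + 1 = 4.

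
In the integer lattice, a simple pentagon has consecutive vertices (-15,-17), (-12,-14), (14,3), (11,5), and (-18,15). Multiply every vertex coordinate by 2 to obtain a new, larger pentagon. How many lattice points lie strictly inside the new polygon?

1972

The shoelace formula gives twice the area as |((-15)·(-14) − (-12)·(-17)) + ((-12)·3 − 14·(-14)) + (14·5 − 11·3) + (11·15 − (-18)·5) + ((-18)·(-17) − (-15)·15)| = 989, so the area is 494.5.
Along each edge there are gcd(|Δx|,|Δy|)+1 lattice points, so counting each shared vertex once the boundary has gcd(3,3) + gcd(26,17) + gcd(3,2) + gcd(29,10) + gcd(3,32) = 3+1+1+1+1 = 7.
Scaling by 2 multiplies the area by 2² = 4 (so the new area is 1978) and multiplies the boundary lattice-point count by 2, giving 14.
By Pick's theorem, the interior count of the dilated polygon is 1978 − 14/2 + 1 = 1972.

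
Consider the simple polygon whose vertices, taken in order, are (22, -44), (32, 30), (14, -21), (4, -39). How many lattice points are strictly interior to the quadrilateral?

595

Using the shoelace formula, 2A = |(22·30 − 32·(-44)) + (32·(-21) − 14·30) + (14·(-39) − 4·(-21)) + (4·(-44) − 22·(-39))| = 1196, so the area is 598.
Summing gcd(|Δx|,|Δy|) over the edges gives the boundary count: gcd(10,74) + gcd(18,51) + gcd(10,18) + gcd(18,5) = 2+3+2+1 = 8.
Pick's theorem gives I = A − B/2 + 1 = 598 − 8/2 + 1 = 595.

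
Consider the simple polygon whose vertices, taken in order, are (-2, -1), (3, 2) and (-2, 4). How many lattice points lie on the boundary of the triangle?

Along each edge there are gcd(|Δx|,|Δy|)+1 lattice points, so counting each shared vertex once the boundary has gcd(5,3) + gcd(5,2) + gcd(0,5) = 1+1+5 = 7.

7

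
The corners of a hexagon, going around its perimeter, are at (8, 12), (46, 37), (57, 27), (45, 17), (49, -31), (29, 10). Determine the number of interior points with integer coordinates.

966

Using the shoelace formula, 2A = |[8·37 − 46·12] + [46·27 − 57·37] + [57·17 − 45·27] + [45·(-31) − 49·17] + [49·10 − 29·(-31)] + [29·12 − 8·10]| = 1940, so the area is 970.
The number of boundary lattice points is Σ gcd(|Δx|,|Δy|) = gcd(38,25) + gcd(11,10) + gcd(12,10) + gcd(4,48) + gcd(20,41) + gcd(21,2) = 1+1+2+4+1+1 = 10.
By Pick's theorem A = I + B/2 − 1, so I = 970 − 10/2 + 1 = 966.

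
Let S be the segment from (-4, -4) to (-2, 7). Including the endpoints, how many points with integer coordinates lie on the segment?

The number of lattice points on a segment between lattice points is gcd(|Δx|,|Δy|) + 1 = gcd(2,11) + 1 = 1 + 1 = 2.

2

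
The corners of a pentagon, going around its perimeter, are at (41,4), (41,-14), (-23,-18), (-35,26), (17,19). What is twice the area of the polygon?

4844

Using the shoelace formula, 2A = |[41·(-14) − 41·4] + [41·(-18) − (-23)·(-14)] + [(-23)·26 − (-35)·(-18)] + [(-35)·19 − 17·26] + [17·4 − 41·19]| = 4844, so the area is 2422.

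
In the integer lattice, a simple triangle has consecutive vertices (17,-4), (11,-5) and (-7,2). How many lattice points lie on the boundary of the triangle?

The number of boundary lattice points is Σ gcd(|Δx|,|Δy|) = gcd(6,1) + gcd(18,7) + gcd(24,6) = 1+1+6 = 8.

8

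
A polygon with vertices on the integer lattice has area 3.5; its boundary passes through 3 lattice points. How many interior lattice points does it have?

3

Pick's theorem A = I + B/2 − 1 rearranges to I = A − B/2 + 1 = 3.5 − 3/2 + 1 = 3.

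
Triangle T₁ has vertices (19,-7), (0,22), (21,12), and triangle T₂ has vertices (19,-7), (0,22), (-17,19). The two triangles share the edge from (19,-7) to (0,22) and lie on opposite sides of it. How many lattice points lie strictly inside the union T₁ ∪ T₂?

The union is the simple quadrilateral with vertices (19,-7), (21,12), (0,22), (-17,19) in order.
The shoelace formula gives twice the area as |[19·12 − 21·(-7)] + [21·22 − 0·12] + [0·19 − (-17)·22] + [(-17)·(-7) − 19·19]| = 969, so the area is 969/2.
The number of boundary lattice points is Σ gcd(|Δx|,|Δy|) = gcd(2,19) + gcd(21,10) + gcd(17,3) + gcd(36,26) = 1+1+1+2 = 5.
By Pick's theorem I = A − B/2 + 1 = 969/2 − 5/2 + 1 = 483.

483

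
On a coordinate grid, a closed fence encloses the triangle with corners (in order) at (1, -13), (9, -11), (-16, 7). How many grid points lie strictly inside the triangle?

96

The shoelace formula gives twice the area as |(1·(-11) − 9·(-13)) + (9·7 − (-16)·(-11)) + ((-16)·(-13) − 1·7)| = 194, so the area is 97.
The number of boundary lattice points is Σ gcd(|Δx|,|Δy|) = gcd(8,2) + gcd(25,18) + gcd(17,20) = 2+1+1 = 4.
Pick's theorem gives I = A − B/2 + 1 = 97 − 4/2 + 1 = 96.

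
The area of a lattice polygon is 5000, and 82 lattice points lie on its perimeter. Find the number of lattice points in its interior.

4960

From Pick's theorem, I = A − B/2 + 1 = 5000 − 82/2 + 1 = 4960.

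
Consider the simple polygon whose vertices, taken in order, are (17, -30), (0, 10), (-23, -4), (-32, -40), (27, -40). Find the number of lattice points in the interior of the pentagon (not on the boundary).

1672

By the shoelace formula, twice the signed area is |(17·10 − 0·(-30)) + (0·(-4) − (-23)·10) + ((-23)·(-40) − (-32)·(-4)) + ((-32)·(-40) − 27·(-40)) + (27·(-30) − 17·(-40))| = 3422, so the area is 1711.
The number of boundary lattice points is Σ gcd(|Δx|,|Δy|) = gcd(17,40) + gcd(23,14) + gcd(9,36) + gcd(59,0) + gcd(10,10) = 1+1+9+59+10 = 80.
By Pick's theorem A = I + B/2 − 1, so I = 1711 − 80/2 + 1 = 1672.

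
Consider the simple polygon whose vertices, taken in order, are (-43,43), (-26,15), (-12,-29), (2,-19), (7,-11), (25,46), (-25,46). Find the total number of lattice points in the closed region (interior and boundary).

The shoelace formula gives twice the area as |((-43)·15 − (-26)·43) + ((-26)·(-29) − (-12)·15) + ((-12)·(-19) − 2·(-29)) + (2·(-11) − 7·(-19)) + (7·46 − 25·(-11)) + (25·46 − (-25)·46) + ((-25)·43 − (-43)·46)| = 5604, so the area is 2802.
Summing gcd(|Δx|,|Δy|) over the edges gives the boundary count: gcd(17,28) + gcd(14,44) + gcd(14,10) + gcd(5,8) + gcd(18,57) + gcd(50,0) + gcd(18,3) = 1+2+2+1+3+50+3 = 62.
Pick's theorem gives I = A − B/2 + 1 = 2802 − 62/2 + 1 = 2772, so the closed region contains I + B = 2772 + 62 = 2834 lattice points.

2834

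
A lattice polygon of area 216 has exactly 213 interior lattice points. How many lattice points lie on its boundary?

8

Pick's theorem gives A = I + B/2 − 1, so B = 2(A − I + 1) = 2(216 − 213 + 1) = 8.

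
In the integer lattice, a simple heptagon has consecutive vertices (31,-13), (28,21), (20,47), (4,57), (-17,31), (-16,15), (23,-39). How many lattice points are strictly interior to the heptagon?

2688

The shoelace formula gives twice the area as |(31·21 − 28·(-13)) + (28·47 − 20·21) + (20·57 − 4·47) + (4·31 − (-17)·57) + ((-17)·15 − (-16)·31) + ((-16)·(-39) − 23·15) + (23·(-13) − 31·(-39))| = 5386, so the area is 2693.
The number of boundary lattice points is Σ gcd(|Δx|,|Δy|) = gcd(3,34) + gcd(8,26) + gcd(16,10) + gcd(21,26) + gcd(1,16) + gcd(39,54) + gcd(8,26) = 1+2+2+1+1+3+2 = 12.
By Pick's theorem A = I + B/2 − 1, so I = 2693 − 12/2 + 1 = 2688.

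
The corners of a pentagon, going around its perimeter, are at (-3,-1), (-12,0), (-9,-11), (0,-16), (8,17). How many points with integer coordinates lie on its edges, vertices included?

The number of boundary lattice points is Σ gcd(|Δx|,|Δy|) = gcd(9,1) + gcd(3,11) + gcd(9,5) + gcd(8,33) + gcd(11,18) = 1+1+1+1+1 = 5.

5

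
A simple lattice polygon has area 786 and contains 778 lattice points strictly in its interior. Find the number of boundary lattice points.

18

Pick's theorem gives A = I + B/2 − 1, so B = 2(A − I + 1) = 2(786 − 778 + 1) = 18.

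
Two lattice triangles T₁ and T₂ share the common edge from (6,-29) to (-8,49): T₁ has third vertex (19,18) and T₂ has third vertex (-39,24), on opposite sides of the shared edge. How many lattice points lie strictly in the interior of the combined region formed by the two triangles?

2219

The union is the simple quadrilateral with vertices (6,-29), (19,18), (-8,49), (-39,24) in order.
The shoelace formula gives twice the area as |[6·18 − 19·(-29)] + [19·49 − (-8)·18] + [(-8)·24 − (-39)·49] + [(-39)·(-29) − 6·24]| = 4440, so the area is 2220.
The number of boundary lattice points is Σ gcd(|Δx|,|Δy|) = gcd(13,47) + gcd(27,31) + gcd(31,25) + gcd(45,53) = 1+1+1+1 = 4.
By Pick's theorem I = A − B/2 + 1 = 2220 − 4/2 + 1 = 2219.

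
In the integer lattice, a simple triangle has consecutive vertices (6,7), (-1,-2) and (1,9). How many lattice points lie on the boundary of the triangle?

3

The number of boundary lattice points is Σ gcd(|Δx|,|Δy|) = gcd(7,9) + gcd(2,11) + gcd(5,2) = 1+1+1 = 3.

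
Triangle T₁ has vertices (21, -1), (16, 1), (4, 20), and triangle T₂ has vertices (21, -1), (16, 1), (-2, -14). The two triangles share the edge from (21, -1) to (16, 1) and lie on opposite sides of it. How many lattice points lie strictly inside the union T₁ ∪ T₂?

The union is the simple quadrilateral with vertices (21, -1), (4, 20), (16, 1), (-2, -14) in order.
By the shoelace formula, twice the signed area is |(21·20 − 4·(-1)) + (4·1 − 16·20) + (16·(-14) − (-2)·1) + ((-2)·(-1) − 21·(-14))| = 182, so the area is 91.
The number of boundary lattice points is Σ gcd(|Δx|,|Δy|) = gcd(17,21) + gcd(12,19) + gcd(18,15) + gcd(23,13) = 1+1+3+1 = 6.
By Pick's theorem I = A − B/2 + 1 = 91 − 6/2 + 1 = 89.

89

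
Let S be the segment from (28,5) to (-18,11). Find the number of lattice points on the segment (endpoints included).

3

The number of lattice points on a segment between lattice points is gcd(|Δx|,|Δy|) + 1 = gcd(46,6) + 1 = 2 + 1 = 3.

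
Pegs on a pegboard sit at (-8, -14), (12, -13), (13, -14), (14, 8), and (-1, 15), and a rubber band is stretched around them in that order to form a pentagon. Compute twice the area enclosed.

925

The shoelace formula gives twice the area as |((-8)·(-13) − 12·(-14)) + (12·(-14) − 13·(-13)) + (13·8 − 14·(-14)) + (14·15 − (-1)·8) + ((-1)·(-14) − (-8)·15)| = 925, so the area is 462.5.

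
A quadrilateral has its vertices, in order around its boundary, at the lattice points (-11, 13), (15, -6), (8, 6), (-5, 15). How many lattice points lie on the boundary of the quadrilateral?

5

Along each edge there are gcd(|Δx|,|Δy|)+1 lattice points, so counting each shared vertex once the boundary has gcd(26,19) + gcd(7,12) + gcd(13,9) + gcd(6,2) = 1+1+1+2 = 5.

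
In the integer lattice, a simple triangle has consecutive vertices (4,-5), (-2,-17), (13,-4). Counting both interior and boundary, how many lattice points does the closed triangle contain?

The shoelace formula gives twice the area as |(4·(-17) − (-2)·(-5)) + ((-2)·(-4) − 13·(-17)) + (13·(-5) − 4·(-4))| = 102, so the area is 51.
The number of boundary lattice points is Σ gcd(|Δx|,|Δy|) = gcd(6,12) + gcd(15,13) + gcd(9,1) = 6+1+1 = 8.
Pick's theorem gives I = A − B/2 + 1 = 51 − 8/2 + 1 = 48, so the closed region contains I + B = 48 + 8 = 56 lattice points.

56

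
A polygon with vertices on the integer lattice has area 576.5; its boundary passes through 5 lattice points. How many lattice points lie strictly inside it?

575

Pick's theorem A = I + B/2 − 1 rearranges to I = A − B/2 + 1 = 576.5 − 5/2 + 1 = 575.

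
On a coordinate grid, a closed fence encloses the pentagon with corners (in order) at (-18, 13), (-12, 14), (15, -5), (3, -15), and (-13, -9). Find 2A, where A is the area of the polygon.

Using the shoelace formula, 2A = |((-18)·14 − (-12)·13) + ((-12)·(-5) − 15·14) + (15·(-15) − 3·(-5)) + (3·(-9) − (-13)·(-15)) + ((-13)·13 − (-18)·(-9))| = 1009, so the area is 504.5.

1009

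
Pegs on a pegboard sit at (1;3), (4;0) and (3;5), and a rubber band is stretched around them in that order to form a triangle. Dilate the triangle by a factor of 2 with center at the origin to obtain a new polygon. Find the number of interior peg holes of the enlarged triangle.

19

Using the shoelace formula, 2A = |(1·0 − 4·3) + (4·5 − 3·0) + (3·3 − 1·5)| = 12, so the area is 6.
Summing gcd(|Δx|,|Δy|) over the edges gives the boundary count: gcd(3,3) + gcd(1,5) + gcd(2,2) = 3+1+2 = 6.
Scaling by 2 multiplies the area by 2² = 4 (so the new area is 24) and multiplies the boundary lattice-point count by 2, giving 12.
By Pick's theorem, the interior count of the dilated polygon is 24 − 12/2 + 1 = 19.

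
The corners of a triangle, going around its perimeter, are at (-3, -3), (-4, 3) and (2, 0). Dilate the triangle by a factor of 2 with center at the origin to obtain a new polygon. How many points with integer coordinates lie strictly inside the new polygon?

By the shoelace formula, twice the signed area is |((-3)·3 − (-4)·(-3)) + ((-4)·0 − 2·3) + (2·(-3) − (-3)·0)| = 33, so the area is 33/2.
The number of boundary lattice points is Σ gcd(|Δx|,|Δy|) = gcd(1,6) + gcd(6,3) + gcd(5,3) = 1+3+1 = 5.
Scaling by 2 multiplies the area by 2² = 4 (so the new area is 66) and multiplies the boundary lattice-point count by 2, giving 10.
By Pick's theorem, the interior count of the dilated polygon is 66 − 10/2 + 1 = 62.

62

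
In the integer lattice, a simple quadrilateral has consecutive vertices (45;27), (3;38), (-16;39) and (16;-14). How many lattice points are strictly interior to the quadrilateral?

1507

Using the shoelace formula, 2A = |[45·38 − 3·27] + [3·39 − (-16)·38] + [(-16)·(-14) − 16·39] + [16·27 − 45·(-14)]| = 3016, so the area is 1508.
Summing gcd(|Δx|,|Δy|) over the edges gives the boundary count: gcd(42,11) + gcd(19,1) + gcd(32,53) + gcd(29,41) = 1+1+1+1 = 4.
Pick's theorem gives I = A − B/2 + 1 = 1508 − 4/2 + 1 = 1507.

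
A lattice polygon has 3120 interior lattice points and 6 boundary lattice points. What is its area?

Pick's theorem states A = I + B/2 − 1, so A = 3120 + 6/2 − 1 = 3122.

3122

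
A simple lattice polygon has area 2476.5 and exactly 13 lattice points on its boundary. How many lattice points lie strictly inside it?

From Pick's theorem, I = A − B/2 + 1 = 2476.5 − 13/2 + 1 = 2471.

2471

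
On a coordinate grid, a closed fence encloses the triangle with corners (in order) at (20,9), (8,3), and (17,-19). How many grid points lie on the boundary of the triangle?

Summing gcd(|Δx|,|Δy|) over the edges gives the boundary count: gcd(12,6) + gcd(9,22) + gcd(3,28) = 6+1+1 = 8.

8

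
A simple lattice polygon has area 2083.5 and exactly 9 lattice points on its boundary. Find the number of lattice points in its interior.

2080

From Pick's theorem, I = A − B/2 + 1 = 2083.5 − 9/2 + 1 = 2080.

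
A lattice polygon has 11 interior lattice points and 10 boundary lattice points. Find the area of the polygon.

15

By Pick's theorem, A = I + B/2 − 1 = 11 + 10/2 − 1 = 15.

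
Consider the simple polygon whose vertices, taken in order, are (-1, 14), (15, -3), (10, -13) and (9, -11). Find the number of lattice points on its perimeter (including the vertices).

12

Along each edge there are gcd(|Δx|,|Δy|)+1 lattice points, so counting each shared vertex once the boundary has gcd(16,17) + gcd(5,10) + gcd(1,2) + gcd(10,25) = 1+5+1+5 = 12.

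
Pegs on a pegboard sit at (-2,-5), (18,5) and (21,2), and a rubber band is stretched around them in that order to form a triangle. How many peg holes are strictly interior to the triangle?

Using the shoelace formula, 2A = |[(-2)·5 − 18·(-5)] + [18·2 − 21·5] + [21·(-5) − (-2)·2]| = 90, so the area is 45.
Along each edge there are gcd(|Δx|,|Δy|)+1 lattice points, so counting each shared vertex once the boundary has gcd(20,10) + gcd(3,3) + gcd(23,7) = 10+3+1 = 14.
Pick's theorem gives I = A − B/2 + 1 = 45 − 14/2 + 1 = 39.

39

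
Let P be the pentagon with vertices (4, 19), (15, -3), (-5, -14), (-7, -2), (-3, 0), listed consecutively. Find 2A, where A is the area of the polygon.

673

By the shoelace formula, twice the signed area is |(4·(-3) − 15·19) + (15·(-14) − (-5)·(-3)) + ((-5)·(-2) − (-7)·(-14)) + ((-7)·0 − (-3)·(-2)) + ((-3)·19 − 4·0)| = 673, so the area is 673/2.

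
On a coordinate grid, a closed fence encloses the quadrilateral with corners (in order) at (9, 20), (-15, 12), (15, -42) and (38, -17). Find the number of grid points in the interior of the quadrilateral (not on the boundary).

The shoelace formula gives twice the area as |[9·12 − (-15)·20] + [(-15)·(-42) − 15·12] + [15·(-17) − 38·(-42)] + [38·20 − 9·(-17)]| = 3112, so the area is 1556.
Along each edge there are gcd(|Δx|,|Δy|)+1 lattice points, so counting each shared vertex once the boundary has gcd(24,8) + gcd(30,54) + gcd(23,25) + gcd(29,37) = 8+6+1+1 = 16.
Pick's theorem gives I = A − B/2 + 1 = 1556 − 16/2 + 1 = 1549.

1549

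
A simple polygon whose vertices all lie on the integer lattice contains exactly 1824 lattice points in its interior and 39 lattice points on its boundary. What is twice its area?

3685

Pick's theorem states A = I + B/2 − 1, so A = 1824 + 39/2 − 1 = 3685/2.
Hence 2A = 3685.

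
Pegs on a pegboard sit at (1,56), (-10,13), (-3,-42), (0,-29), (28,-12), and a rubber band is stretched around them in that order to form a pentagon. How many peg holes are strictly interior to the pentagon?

1754

By the shoelace formula, twice the signed area is |[1·13 − (-10)·56] + [(-10)·(-42) − (-3)·13] + [(-3)·(-29) − 0·(-42)] + [0·(-12) − 28·(-29)] + [28·56 − 1·(-12)]| = 3511, so the area is 1755.5.
Summing gcd(|Δx|,|Δy|) over the edges gives the boundary count: gcd(11,43) + gcd(7,55) + gcd(3,13) + gcd(28,17) + gcd(27,68) = 1+1+1+1+1 = 5.
Pick's theorem gives I = A − B/2 + 1 = 1755.5 − 5/2 + 1 = 1754.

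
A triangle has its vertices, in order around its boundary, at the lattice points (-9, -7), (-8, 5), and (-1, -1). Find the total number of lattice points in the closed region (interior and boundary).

Using the shoelace formula, 2A = |[(-9)·5 − (-8)·(-7)] + [(-8)·(-1) − (-1)·5] + [(-1)·(-7) − (-9)·(-1)]| = 90, so the area is 45.
Summing gcd(|Δx|,|Δy|) over the edges gives the boundary count: gcd(1,12) + gcd(7,6) + gcd(8,6) = 1+1+2 = 4.
Pick's theorem gives I = A − B/2 + 1 = 45 − 4/2 + 1 = 44, so the closed region contains I + B = 44 + 4 = 48 lattice points.

48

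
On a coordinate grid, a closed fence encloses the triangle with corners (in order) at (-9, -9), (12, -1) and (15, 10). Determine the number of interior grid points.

The shoelace formula gives twice the area as |((-9)·(-1) − 12·(-9)) + (12·10 − 15·(-1)) + (15·(-9) − (-9)·10)| = 207, so the area is 103.5.
The number of boundary lattice points is Σ gcd(|Δx|,|Δy|) = gcd(21,8) + gcd(3,11) + gcd(24,19) = 1+1+1 = 3.
By Pick's theorem A = I + B/2 − 1, so I = 103.5 − 3/2 + 1 = 103.

103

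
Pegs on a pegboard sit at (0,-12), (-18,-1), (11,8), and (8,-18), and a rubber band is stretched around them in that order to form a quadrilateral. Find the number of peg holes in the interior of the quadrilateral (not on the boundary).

352

The shoelace formula gives twice the area as |(0·(-1) − (-18)·(-12)) + ((-18)·8 − 11·(-1)) + (11·(-18) − 8·8) + (8·(-12) − 0·(-18))| = 707, so the area is 707/2.
The number of boundary lattice points is Σ gcd(|Δx|,|Δy|) = gcd(18,11) + gcd(29,9) + gcd(3,26) + gcd(8,6) = 1+1+1+2 = 5.
Pick's theorem gives I = A − B/2 + 1 = 707/2 − 5/2 + 1 = 352.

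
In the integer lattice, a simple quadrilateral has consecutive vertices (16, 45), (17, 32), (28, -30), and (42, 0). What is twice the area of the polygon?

1491

The shoelace formula gives twice the area as |(16·32 − 17·45) + (17·(-30) − 28·32) + (28·0 − 42·(-30)) + (42·45 − 16·0)| = 1491, so the area is 745.5.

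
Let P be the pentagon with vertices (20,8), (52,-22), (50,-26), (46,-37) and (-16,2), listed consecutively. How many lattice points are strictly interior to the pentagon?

Using the shoelace formula, 2A = |[20·(-22) − 52·8] + [52·(-26) − 50·(-22)] + [50·(-37) − 46·(-26)] + [46·2 − (-16)·(-37)] + [(-16)·8 − 20·2]| = 2430, so the area is 1215.
Along each edge there are gcd(|Δx|,|Δy|)+1 lattice points, so counting each shared vertex once the boundary has gcd(32,30) + gcd(2,4) + gcd(4,11) + gcd(62,39) + gcd(36,6) = 2+2+1+1+6 = 12.
By Pick's theorem A = I + B/2 − 1, so I = 1215 − 12/2 + 1 = 1210.

1210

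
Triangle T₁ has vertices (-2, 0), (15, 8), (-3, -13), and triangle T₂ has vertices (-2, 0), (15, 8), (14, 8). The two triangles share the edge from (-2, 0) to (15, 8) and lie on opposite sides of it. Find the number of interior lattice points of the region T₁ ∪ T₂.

105

The union is the simple quadrilateral with vertices (-2, 0), (-3, -13), (15, 8), (14, 8) in order.
The shoelace formula gives twice the area as |[(-2)·(-13) − (-3)·0] + [(-3)·8 − 15·(-13)] + [15·8 − 14·8] + [14·0 − (-2)·8]| = 221, so the area is 221/2.
The number of boundary lattice points is Σ gcd(|Δx|,|Δy|) = gcd(1,13) + gcd(18,21) + gcd(1,0) + gcd(16,8) = 1+3+1+8 = 13.
By Pick's theorem I = A − B/2 + 1 = 221/2 − 13/2 + 1 = 105.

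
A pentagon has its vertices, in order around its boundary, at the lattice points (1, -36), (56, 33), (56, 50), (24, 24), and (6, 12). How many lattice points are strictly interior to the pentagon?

1518

Using the shoelace formula, 2A = |[1·33 − 56·(-36)] + [56·50 − 56·33] + [56·24 − 24·50] + [24·12 − 6·24] + [6·(-36) − 1·12]| = 3061, so the area is 3061/2.
Along each edge there are gcd(|Δx|,|Δy|)+1 lattice points, so counting each shared vertex once the boundary has gcd(55,69) + gcd(0,17) + gcd(32,26) + gcd(18,12) + gcd(5,48) = 1+17+2+6+1 = 27.
Pick's theorem gives I = A − B/2 + 1 = 3061/2 − 27/2 + 1 = 1518.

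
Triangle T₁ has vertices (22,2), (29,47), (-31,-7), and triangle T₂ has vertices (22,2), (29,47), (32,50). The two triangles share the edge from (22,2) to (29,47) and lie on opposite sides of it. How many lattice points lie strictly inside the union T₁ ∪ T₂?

The union is the simple quadrilateral with vertices (22,2), (-31,-7), (29,47), (32,50) in order.
Using the shoelace formula, 2A = |[22·(-7) − (-31)·2] + [(-31)·47 − 29·(-7)] + [29·50 − 32·47] + [32·2 − 22·50]| = 2436, so the area is 1218.
Summing gcd(|Δx|,|Δy|) over the edges gives the boundary count: gcd(53,9) + gcd(60,54) + gcd(3,3) + gcd(10,48) = 1+6+3+2 = 12.
By Pick's theorem I = A − B/2 + 1 = 1218 − 12/2 + 1 = 1213.

1213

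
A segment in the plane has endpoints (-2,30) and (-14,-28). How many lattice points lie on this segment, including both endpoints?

3

The number of lattice points on a segment between lattice points is gcd(|Δx|,|Δy|) + 1 = gcd(12,58) + 1 = 2 + 1 = 3.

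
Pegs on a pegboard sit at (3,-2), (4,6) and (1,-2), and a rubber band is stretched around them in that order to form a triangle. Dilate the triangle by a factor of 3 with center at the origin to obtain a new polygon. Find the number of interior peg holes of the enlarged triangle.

67

The shoelace formula gives twice the area as |(3·6 − 4·(-2)) + (4·(-2) − 1·6) + (1·(-2) − 3·(-2))| = 16, so the area is 8.
The number of boundary lattice points is Σ gcd(|Δx|,|Δy|) = gcd(1,8) + gcd(3,8) + gcd(2,0) = 1+1+2 = 4.
Scaling by 3 multiplies the area by 3² = 9 (so the new area is 72) and multiplies the boundary lattice-point count by 3, giving 12.
By Pick's theorem, the interior count of the dilated polygon is 72 − 12/2 + 1 = 67.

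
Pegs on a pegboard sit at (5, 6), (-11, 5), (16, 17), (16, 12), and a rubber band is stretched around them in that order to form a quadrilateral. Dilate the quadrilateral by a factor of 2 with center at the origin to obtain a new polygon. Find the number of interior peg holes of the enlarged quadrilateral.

The shoelace formula gives twice the area as |[5·5 − (-11)·6] + [(-11)·17 − 16·5] + [16·12 − 16·17] + [16·6 − 5·12]| = 220, so the area is 110.
Summing gcd(|Δx|,|Δy|) over the edges gives the boundary count: gcd(16,1) + gcd(27,12) + gcd(0,5) + gcd(11,6) = 1+3+5+1 = 10.
Scaling by 2 multiplies the area by 2² = 4 (so the new area is 440) and multiplies the boundary lattice-point count by 2, giving 20.
By Pick's theorem, the interior count of the dilated polygon is 440 − 20/2 + 1 = 431.

431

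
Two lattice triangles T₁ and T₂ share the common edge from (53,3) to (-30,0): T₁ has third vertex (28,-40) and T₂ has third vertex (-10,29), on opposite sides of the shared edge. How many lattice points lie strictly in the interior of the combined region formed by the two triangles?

The union is the simple quadrilateral with vertices (53,3), (28,-40), (-30,0), (-10,29) in order.
By the shoelace formula, twice the signed area is |[53·(-40) − 28·3] + [28·0 − (-30)·(-40)] + [(-30)·29 − (-10)·0] + [(-10)·3 − 53·29]| = 5841, so the area is 2920.5.
Along each edge there are gcd(|Δx|,|Δy|)+1 lattice points, so counting each shared vertex once the boundary has gcd(25,43) + gcd(58,40) + gcd(20,29) + gcd(63,26) = 1+2+1+1 = 5.
By Pick's theorem I = A − B/2 + 1 = 2920.5 − 5/2 + 1 = 2919.

2919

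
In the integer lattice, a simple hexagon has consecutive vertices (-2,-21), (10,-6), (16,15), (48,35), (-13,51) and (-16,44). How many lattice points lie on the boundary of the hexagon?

The number of boundary lattice points is Σ gcd(|Δx|,|Δy|) = gcd(12,15) + gcd(6,21) + gcd(32,20) + gcd(61,16) + gcd(3,7) + gcd(14,65) = 3+3+4+1+1+1 = 13.

13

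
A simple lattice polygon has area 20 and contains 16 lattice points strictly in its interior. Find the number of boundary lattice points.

Pick's theorem gives A = I + B/2 − 1, so B = 2(A − I + 1) = 2(20 − 16 + 1) = 10.

10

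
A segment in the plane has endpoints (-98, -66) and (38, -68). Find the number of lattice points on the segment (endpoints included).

3

The number of lattice points on a segment between lattice points is gcd(|Δx|,|Δy|) + 1 = gcd(136,2) + 1 = 2 + 1 = 3.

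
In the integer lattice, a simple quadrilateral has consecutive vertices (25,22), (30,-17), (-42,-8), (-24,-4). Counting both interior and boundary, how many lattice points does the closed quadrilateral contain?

By the shoelace formula, twice the signed area is |[25·(-17) − 30·22] + [30·(-8) − (-42)·(-17)] + [(-42)·(-4) − (-24)·(-8)] + [(-24)·22 − 25·(-4)]| = 2491, so the area is 1245.5.
The number of boundary lattice points is Σ gcd(|Δx|,|Δy|) = gcd(5,39) + gcd(72,9) + gcd(18,4) + gcd(49,26) = 1+9+2+1 = 13.
Pick's theorem gives I = A − B/2 + 1 = 1245.5 − 13/2 + 1 = 1240, so the closed region contains I + B = 1240 + 13 = 1253 lattice points.

1253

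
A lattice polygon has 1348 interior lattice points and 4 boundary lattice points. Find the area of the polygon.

Pick's theorem states A = I + B/2 − 1, so A = 1348 + 4/2 − 1 = 1349.

1349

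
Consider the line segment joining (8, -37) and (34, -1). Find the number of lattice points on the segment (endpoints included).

The number of lattice points on a segment between lattice points is gcd(|Δx|,|Δy|) + 1 = gcd(26,36) + 1 = 2 + 1 = 3.

3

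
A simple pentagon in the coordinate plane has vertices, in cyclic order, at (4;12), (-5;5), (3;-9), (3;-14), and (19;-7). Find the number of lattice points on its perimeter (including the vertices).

Along each edge there are gcd(|Δx|,|Δy|)+1 lattice points, so counting each shared vertex once the boundary has gcd(9,7) + gcd(8,14) + gcd(0,5) + gcd(16,7) + gcd(15,19) = 1+2+5+1+1 = 10.

10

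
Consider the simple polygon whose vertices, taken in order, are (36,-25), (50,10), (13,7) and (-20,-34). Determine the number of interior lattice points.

The shoelace formula gives twice the area as |(36·10 − 50·(-25)) + (50·7 − 13·10) + (13·(-34) − (-20)·7) + ((-20)·(-25) − 36·(-34))| = 3252, so the area is 1626.
The number of boundary lattice points is Σ gcd(|Δx|,|Δy|) = gcd(14,35) + gcd(37,3) + gcd(33,41) + gcd(56,9) = 7+1+1+1 = 10.
Pick's theorem gives I = A − B/2 + 1 = 1626 − 10/2 + 1 = 1622.

1622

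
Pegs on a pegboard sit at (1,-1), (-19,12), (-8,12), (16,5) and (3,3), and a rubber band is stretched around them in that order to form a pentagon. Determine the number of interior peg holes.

Using the shoelace formula, 2A = |(1·12 − (-19)·(-1)) + ((-19)·12 − (-8)·12) + ((-8)·5 − 16·12) + (16·3 − 3·5) + (3·(-1) − 1·3)| = 344, so the area is 172.
Summing gcd(|Δx|,|Δy|) over the edges gives the boundary count: gcd(20,13) + gcd(11,0) + gcd(24,7) + gcd(13,2) + gcd(2,4) = 1+11+1+1+2 = 16.
By Pick's theorem A = I + B/2 − 1, so I = 172 − 16/2 + 1 = 165.

165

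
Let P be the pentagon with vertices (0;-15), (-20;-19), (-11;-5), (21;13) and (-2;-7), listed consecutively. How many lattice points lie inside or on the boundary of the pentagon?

275

The shoelace formula gives twice the area as |[0·(-19) − (-20)·(-15)] + [(-20)·(-5) − (-11)·(-19)] + [(-11)·13 − 21·(-5)] + [21·(-7) − (-2)·13] + [(-2)·(-15) − 0·(-7)]| = 538, so the area is 269.
Summing gcd(|Δx|,|Δy|) over the edges gives the boundary count: gcd(20,4) + gcd(9,14) + gcd(32,18) + gcd(23,20) + gcd(2,8) = 4+1+2+1+2 = 10.
Pick's theorem gives I = A − B/2 + 1 = 269 − 10/2 + 1 = 265, so the closed region contains I + B = 265 + 10 = 275 lattice points.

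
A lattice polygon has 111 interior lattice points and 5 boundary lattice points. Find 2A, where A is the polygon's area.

225

Pick's theorem states A = I + B/2 − 1, so A = 111 + 5/2 − 1 = 225/2.
Hence 2A = 225.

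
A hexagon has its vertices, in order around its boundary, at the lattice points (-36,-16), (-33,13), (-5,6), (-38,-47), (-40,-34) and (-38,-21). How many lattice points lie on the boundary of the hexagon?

12

Along each edge there are gcd(|Δx|,|Δy|)+1 lattice points, so counting each shared vertex once the boundary has gcd(3,29) + gcd(28,7) + gcd(33,53) + gcd(2,13) + gcd(2,13) + gcd(2,5) = 1+7+1+1+1+1 = 12.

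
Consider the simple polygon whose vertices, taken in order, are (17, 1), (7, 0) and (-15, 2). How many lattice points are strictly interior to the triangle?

20

The shoelace formula gives twice the area as |(17·0 − 7·1) + (7·2 − (-15)·0) + ((-15)·1 − 17·2)| = 42, so the area is 21.
The number of boundary lattice points is Σ gcd(|Δx|,|Δy|) = gcd(10,1) + gcd(22,2) + gcd(32,1) = 1+2+1 = 4.
Pick's theorem gives I = A − B/2 + 1 = 21 − 4/2 + 1 = 20.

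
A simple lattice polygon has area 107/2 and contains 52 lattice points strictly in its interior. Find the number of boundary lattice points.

Pick's theorem gives A = I + B/2 − 1, so B = 2(A − I + 1) = 2(107/2 − 52 + 1) = 5.

5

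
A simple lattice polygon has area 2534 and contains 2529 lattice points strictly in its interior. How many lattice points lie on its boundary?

Pick's theorem gives A = I + B/2 − 1, so B = 2(A − I + 1) = 2(2534 − 2529 + 1) = 12.

12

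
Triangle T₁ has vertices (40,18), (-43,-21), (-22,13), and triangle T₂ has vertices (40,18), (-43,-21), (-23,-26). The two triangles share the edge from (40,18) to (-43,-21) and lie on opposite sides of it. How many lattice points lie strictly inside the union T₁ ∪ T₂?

The union is the simple quadrilateral with vertices (40,18), (-22,13), (-43,-21), (-23,-26) in order.
By the shoelace formula, twice the signed area is |[40·13 − (-22)·18] + [(-22)·(-21) − (-43)·13] + [(-43)·(-26) − (-23)·(-21)] + [(-23)·18 − 40·(-26)]| = 3198, so the area is 1599.
Along each edge there are gcd(|Δx|,|Δy|)+1 lattice points, so counting each shared vertex once the boundary has gcd(62,5) + gcd(21,34) + gcd(20,5) + gcd(63,44) = 1+1+5+1 = 8.
By Pick's theorem I = A − B/2 + 1 = 1599 − 8/2 + 1 = 1596.

1596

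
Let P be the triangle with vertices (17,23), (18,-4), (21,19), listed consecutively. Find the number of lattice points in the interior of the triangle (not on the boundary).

The shoelace formula gives twice the area as |[17·(-4) − 18·23] + [18·19 − 21·(-4)] + [21·23 − 17·19]| = 104, so the area is 52.
The number of boundary lattice points is Σ gcd(|Δx|,|Δy|) = gcd(1,27) + gcd(3,23) + gcd(4,4) = 1+1+4 = 6.
By Pick's theorem A = I + B/2 − 1, so I = 52 − 6/2 + 1 = 50.

50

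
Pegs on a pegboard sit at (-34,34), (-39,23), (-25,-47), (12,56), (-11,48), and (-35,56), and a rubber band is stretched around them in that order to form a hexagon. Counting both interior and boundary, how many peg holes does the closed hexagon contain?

2557

Using the shoelace formula, 2A = |((-34)·23 − (-39)·34) + ((-39)·(-47) − (-25)·23) + ((-25)·56 − 12·(-47)) + (12·48 − (-11)·56) + ((-11)·56 − (-35)·48) + ((-35)·34 − (-34)·56)| = 5086, so the area is 2543.
Along each edge there are gcd(|Δx|,|Δy|)+1 lattice points, so counting each shared vertex once the boundary has gcd(5,11) + gcd(14,70) + gcd(37,103) + gcd(23,8) + gcd(24,8) + gcd(1,22) = 1+14+1+1+8+1 = 26.
Pick's theorem gives I = A − B/2 + 1 = 2543 − 26/2 + 1 = 2531, so the closed region contains I + B = 2531 + 26 = 2557 lattice points.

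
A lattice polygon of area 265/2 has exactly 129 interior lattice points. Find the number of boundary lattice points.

Pick's theorem gives A = I + B/2 − 1, so B = 2(A − I + 1) = 2(265/2 − 129 + 1) = 9.

9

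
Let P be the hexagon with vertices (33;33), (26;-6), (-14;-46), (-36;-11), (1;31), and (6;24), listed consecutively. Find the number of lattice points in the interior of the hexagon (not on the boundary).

2824

Using the shoelace formula, 2A = |[33·(-6) − 26·33] + [26·(-46) − (-14)·(-6)] + [(-14)·(-11) − (-36)·(-46)] + [(-36)·31 − 1·(-11)] + [1·24 − 6·31] + [6·33 − 33·24]| = 5699, so the area is 5699/2.
The number of boundary lattice points is Σ gcd(|Δx|,|Δy|) = gcd(7,39) + gcd(40,40) + gcd(22,35) + gcd(37,42) + gcd(5,7) + gcd(27,9) = 1+40+1+1+1+9 = 53.
By Pick's theorem A = I + B/2 − 1, so I = 5699/2 − 53/2 + 1 = 2824.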